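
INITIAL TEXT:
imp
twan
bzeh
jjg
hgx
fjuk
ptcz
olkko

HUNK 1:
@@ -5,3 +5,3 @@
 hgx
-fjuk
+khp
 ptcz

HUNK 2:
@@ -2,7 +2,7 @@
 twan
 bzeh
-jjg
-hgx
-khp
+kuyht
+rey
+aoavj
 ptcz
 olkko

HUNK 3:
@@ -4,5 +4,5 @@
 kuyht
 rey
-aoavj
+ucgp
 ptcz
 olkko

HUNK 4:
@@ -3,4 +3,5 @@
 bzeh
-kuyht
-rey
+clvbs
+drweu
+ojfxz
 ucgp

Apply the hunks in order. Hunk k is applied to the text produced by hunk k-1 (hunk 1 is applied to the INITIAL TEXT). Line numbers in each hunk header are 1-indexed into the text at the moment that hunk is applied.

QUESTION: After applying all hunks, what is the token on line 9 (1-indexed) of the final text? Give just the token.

Answer: olkko

Derivation:
Hunk 1: at line 5 remove [fjuk] add [khp] -> 8 lines: imp twan bzeh jjg hgx khp ptcz olkko
Hunk 2: at line 2 remove [jjg,hgx,khp] add [kuyht,rey,aoavj] -> 8 lines: imp twan bzeh kuyht rey aoavj ptcz olkko
Hunk 3: at line 4 remove [aoavj] add [ucgp] -> 8 lines: imp twan bzeh kuyht rey ucgp ptcz olkko
Hunk 4: at line 3 remove [kuyht,rey] add [clvbs,drweu,ojfxz] -> 9 lines: imp twan bzeh clvbs drweu ojfxz ucgp ptcz olkko
Final line 9: olkko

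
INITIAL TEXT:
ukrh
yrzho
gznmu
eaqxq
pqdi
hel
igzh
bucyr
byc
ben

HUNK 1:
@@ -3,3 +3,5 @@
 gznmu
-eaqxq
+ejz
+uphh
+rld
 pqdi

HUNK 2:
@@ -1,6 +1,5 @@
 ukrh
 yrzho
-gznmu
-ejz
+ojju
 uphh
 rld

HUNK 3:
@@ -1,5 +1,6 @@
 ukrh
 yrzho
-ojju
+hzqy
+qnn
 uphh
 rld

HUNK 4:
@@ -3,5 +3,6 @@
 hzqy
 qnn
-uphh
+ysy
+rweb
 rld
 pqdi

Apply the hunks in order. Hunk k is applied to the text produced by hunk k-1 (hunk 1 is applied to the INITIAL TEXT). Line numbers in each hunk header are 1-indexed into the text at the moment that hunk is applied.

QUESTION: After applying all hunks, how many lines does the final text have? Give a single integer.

Hunk 1: at line 3 remove [eaqxq] add [ejz,uphh,rld] -> 12 lines: ukrh yrzho gznmu ejz uphh rld pqdi hel igzh bucyr byc ben
Hunk 2: at line 1 remove [gznmu,ejz] add [ojju] -> 11 lines: ukrh yrzho ojju uphh rld pqdi hel igzh bucyr byc ben
Hunk 3: at line 1 remove [ojju] add [hzqy,qnn] -> 12 lines: ukrh yrzho hzqy qnn uphh rld pqdi hel igzh bucyr byc ben
Hunk 4: at line 3 remove [uphh] add [ysy,rweb] -> 13 lines: ukrh yrzho hzqy qnn ysy rweb rld pqdi hel igzh bucyr byc ben
Final line count: 13

Answer: 13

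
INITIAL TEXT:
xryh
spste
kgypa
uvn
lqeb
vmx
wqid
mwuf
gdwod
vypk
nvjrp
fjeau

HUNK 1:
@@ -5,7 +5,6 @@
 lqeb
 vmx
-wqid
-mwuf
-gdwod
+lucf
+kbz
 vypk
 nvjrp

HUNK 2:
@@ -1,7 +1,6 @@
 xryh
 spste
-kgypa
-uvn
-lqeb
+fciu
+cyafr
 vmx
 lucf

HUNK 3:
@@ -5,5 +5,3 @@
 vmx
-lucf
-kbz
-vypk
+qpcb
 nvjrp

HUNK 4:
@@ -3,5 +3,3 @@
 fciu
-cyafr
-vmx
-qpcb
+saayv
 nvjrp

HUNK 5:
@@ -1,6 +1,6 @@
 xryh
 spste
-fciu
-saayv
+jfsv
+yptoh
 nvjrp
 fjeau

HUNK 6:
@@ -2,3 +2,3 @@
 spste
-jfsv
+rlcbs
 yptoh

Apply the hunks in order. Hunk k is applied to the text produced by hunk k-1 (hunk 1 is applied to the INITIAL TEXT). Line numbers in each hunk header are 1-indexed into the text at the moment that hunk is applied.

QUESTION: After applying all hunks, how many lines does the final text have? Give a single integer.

Hunk 1: at line 5 remove [wqid,mwuf,gdwod] add [lucf,kbz] -> 11 lines: xryh spste kgypa uvn lqeb vmx lucf kbz vypk nvjrp fjeau
Hunk 2: at line 1 remove [kgypa,uvn,lqeb] add [fciu,cyafr] -> 10 lines: xryh spste fciu cyafr vmx lucf kbz vypk nvjrp fjeau
Hunk 3: at line 5 remove [lucf,kbz,vypk] add [qpcb] -> 8 lines: xryh spste fciu cyafr vmx qpcb nvjrp fjeau
Hunk 4: at line 3 remove [cyafr,vmx,qpcb] add [saayv] -> 6 lines: xryh spste fciu saayv nvjrp fjeau
Hunk 5: at line 1 remove [fciu,saayv] add [jfsv,yptoh] -> 6 lines: xryh spste jfsv yptoh nvjrp fjeau
Hunk 6: at line 2 remove [jfsv] add [rlcbs] -> 6 lines: xryh spste rlcbs yptoh nvjrp fjeau
Final line count: 6

Answer: 6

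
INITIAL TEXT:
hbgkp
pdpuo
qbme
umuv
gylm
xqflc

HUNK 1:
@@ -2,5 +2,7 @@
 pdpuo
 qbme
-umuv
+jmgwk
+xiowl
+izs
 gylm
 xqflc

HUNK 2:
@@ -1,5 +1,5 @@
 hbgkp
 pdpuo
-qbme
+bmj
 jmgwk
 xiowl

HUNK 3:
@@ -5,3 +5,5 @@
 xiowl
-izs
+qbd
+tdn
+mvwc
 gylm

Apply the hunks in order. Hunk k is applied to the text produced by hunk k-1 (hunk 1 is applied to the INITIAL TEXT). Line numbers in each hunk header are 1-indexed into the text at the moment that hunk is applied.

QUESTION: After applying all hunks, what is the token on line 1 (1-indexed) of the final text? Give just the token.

Answer: hbgkp

Derivation:
Hunk 1: at line 2 remove [umuv] add [jmgwk,xiowl,izs] -> 8 lines: hbgkp pdpuo qbme jmgwk xiowl izs gylm xqflc
Hunk 2: at line 1 remove [qbme] add [bmj] -> 8 lines: hbgkp pdpuo bmj jmgwk xiowl izs gylm xqflc
Hunk 3: at line 5 remove [izs] add [qbd,tdn,mvwc] -> 10 lines: hbgkp pdpuo bmj jmgwk xiowl qbd tdn mvwc gylm xqflc
Final line 1: hbgkp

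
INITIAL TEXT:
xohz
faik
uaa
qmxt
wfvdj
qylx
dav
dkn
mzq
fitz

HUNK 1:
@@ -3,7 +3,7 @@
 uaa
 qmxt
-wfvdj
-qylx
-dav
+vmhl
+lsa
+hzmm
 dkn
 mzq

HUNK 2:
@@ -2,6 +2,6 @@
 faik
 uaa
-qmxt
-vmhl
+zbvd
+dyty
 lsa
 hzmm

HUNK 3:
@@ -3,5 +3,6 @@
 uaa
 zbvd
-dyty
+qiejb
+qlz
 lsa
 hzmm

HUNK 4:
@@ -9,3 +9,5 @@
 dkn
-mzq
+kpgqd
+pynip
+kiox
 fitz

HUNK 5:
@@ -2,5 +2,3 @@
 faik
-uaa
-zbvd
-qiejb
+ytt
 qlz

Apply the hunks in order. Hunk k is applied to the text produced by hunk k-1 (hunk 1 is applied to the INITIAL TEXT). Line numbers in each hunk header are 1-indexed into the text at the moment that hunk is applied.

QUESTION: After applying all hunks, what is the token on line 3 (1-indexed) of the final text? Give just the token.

Hunk 1: at line 3 remove [wfvdj,qylx,dav] add [vmhl,lsa,hzmm] -> 10 lines: xohz faik uaa qmxt vmhl lsa hzmm dkn mzq fitz
Hunk 2: at line 2 remove [qmxt,vmhl] add [zbvd,dyty] -> 10 lines: xohz faik uaa zbvd dyty lsa hzmm dkn mzq fitz
Hunk 3: at line 3 remove [dyty] add [qiejb,qlz] -> 11 lines: xohz faik uaa zbvd qiejb qlz lsa hzmm dkn mzq fitz
Hunk 4: at line 9 remove [mzq] add [kpgqd,pynip,kiox] -> 13 lines: xohz faik uaa zbvd qiejb qlz lsa hzmm dkn kpgqd pynip kiox fitz
Hunk 5: at line 2 remove [uaa,zbvd,qiejb] add [ytt] -> 11 lines: xohz faik ytt qlz lsa hzmm dkn kpgqd pynip kiox fitz
Final line 3: ytt

Answer: ytt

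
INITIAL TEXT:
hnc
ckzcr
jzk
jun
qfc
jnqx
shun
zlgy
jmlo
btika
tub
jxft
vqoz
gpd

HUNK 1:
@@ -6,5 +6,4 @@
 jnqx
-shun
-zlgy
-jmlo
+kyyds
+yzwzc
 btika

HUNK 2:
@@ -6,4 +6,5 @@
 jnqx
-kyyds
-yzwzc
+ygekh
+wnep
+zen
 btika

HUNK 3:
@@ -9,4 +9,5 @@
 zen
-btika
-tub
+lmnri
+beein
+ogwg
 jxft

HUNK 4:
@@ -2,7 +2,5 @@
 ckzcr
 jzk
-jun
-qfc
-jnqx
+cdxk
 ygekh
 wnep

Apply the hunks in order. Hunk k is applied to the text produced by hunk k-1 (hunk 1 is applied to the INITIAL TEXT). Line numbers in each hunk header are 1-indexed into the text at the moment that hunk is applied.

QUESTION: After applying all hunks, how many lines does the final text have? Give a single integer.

Hunk 1: at line 6 remove [shun,zlgy,jmlo] add [kyyds,yzwzc] -> 13 lines: hnc ckzcr jzk jun qfc jnqx kyyds yzwzc btika tub jxft vqoz gpd
Hunk 2: at line 6 remove [kyyds,yzwzc] add [ygekh,wnep,zen] -> 14 lines: hnc ckzcr jzk jun qfc jnqx ygekh wnep zen btika tub jxft vqoz gpd
Hunk 3: at line 9 remove [btika,tub] add [lmnri,beein,ogwg] -> 15 lines: hnc ckzcr jzk jun qfc jnqx ygekh wnep zen lmnri beein ogwg jxft vqoz gpd
Hunk 4: at line 2 remove [jun,qfc,jnqx] add [cdxk] -> 13 lines: hnc ckzcr jzk cdxk ygekh wnep zen lmnri beein ogwg jxft vqoz gpd
Final line count: 13

Answer: 13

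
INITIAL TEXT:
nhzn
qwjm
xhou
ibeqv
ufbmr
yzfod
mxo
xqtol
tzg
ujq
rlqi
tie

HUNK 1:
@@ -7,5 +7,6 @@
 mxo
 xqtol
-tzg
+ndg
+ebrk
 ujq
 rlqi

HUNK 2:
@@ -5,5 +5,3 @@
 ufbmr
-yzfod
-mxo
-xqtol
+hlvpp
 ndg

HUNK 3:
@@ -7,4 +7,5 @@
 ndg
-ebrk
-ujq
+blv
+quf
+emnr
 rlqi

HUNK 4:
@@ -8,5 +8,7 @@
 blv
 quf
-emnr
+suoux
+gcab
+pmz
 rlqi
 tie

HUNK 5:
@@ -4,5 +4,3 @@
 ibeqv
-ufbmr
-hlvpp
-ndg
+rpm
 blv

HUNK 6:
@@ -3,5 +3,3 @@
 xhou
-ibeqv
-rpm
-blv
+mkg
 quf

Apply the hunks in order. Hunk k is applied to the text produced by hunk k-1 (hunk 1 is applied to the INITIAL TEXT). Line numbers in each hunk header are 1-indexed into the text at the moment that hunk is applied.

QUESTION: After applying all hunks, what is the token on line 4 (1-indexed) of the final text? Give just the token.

Hunk 1: at line 7 remove [tzg] add [ndg,ebrk] -> 13 lines: nhzn qwjm xhou ibeqv ufbmr yzfod mxo xqtol ndg ebrk ujq rlqi tie
Hunk 2: at line 5 remove [yzfod,mxo,xqtol] add [hlvpp] -> 11 lines: nhzn qwjm xhou ibeqv ufbmr hlvpp ndg ebrk ujq rlqi tie
Hunk 3: at line 7 remove [ebrk,ujq] add [blv,quf,emnr] -> 12 lines: nhzn qwjm xhou ibeqv ufbmr hlvpp ndg blv quf emnr rlqi tie
Hunk 4: at line 8 remove [emnr] add [suoux,gcab,pmz] -> 14 lines: nhzn qwjm xhou ibeqv ufbmr hlvpp ndg blv quf suoux gcab pmz rlqi tie
Hunk 5: at line 4 remove [ufbmr,hlvpp,ndg] add [rpm] -> 12 lines: nhzn qwjm xhou ibeqv rpm blv quf suoux gcab pmz rlqi tie
Hunk 6: at line 3 remove [ibeqv,rpm,blv] add [mkg] -> 10 lines: nhzn qwjm xhou mkg quf suoux gcab pmz rlqi tie
Final line 4: mkg

Answer: mkg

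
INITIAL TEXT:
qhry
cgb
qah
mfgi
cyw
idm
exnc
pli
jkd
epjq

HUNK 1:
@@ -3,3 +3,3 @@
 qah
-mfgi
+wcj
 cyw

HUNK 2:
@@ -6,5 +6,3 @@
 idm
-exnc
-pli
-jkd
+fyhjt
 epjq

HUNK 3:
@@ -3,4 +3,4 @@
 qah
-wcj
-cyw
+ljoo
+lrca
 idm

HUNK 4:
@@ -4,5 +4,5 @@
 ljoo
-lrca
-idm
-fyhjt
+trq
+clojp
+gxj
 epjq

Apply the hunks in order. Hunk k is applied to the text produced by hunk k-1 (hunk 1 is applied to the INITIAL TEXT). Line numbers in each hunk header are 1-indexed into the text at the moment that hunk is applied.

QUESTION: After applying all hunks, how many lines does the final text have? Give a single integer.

Answer: 8

Derivation:
Hunk 1: at line 3 remove [mfgi] add [wcj] -> 10 lines: qhry cgb qah wcj cyw idm exnc pli jkd epjq
Hunk 2: at line 6 remove [exnc,pli,jkd] add [fyhjt] -> 8 lines: qhry cgb qah wcj cyw idm fyhjt epjq
Hunk 3: at line 3 remove [wcj,cyw] add [ljoo,lrca] -> 8 lines: qhry cgb qah ljoo lrca idm fyhjt epjq
Hunk 4: at line 4 remove [lrca,idm,fyhjt] add [trq,clojp,gxj] -> 8 lines: qhry cgb qah ljoo trq clojp gxj epjq
Final line count: 8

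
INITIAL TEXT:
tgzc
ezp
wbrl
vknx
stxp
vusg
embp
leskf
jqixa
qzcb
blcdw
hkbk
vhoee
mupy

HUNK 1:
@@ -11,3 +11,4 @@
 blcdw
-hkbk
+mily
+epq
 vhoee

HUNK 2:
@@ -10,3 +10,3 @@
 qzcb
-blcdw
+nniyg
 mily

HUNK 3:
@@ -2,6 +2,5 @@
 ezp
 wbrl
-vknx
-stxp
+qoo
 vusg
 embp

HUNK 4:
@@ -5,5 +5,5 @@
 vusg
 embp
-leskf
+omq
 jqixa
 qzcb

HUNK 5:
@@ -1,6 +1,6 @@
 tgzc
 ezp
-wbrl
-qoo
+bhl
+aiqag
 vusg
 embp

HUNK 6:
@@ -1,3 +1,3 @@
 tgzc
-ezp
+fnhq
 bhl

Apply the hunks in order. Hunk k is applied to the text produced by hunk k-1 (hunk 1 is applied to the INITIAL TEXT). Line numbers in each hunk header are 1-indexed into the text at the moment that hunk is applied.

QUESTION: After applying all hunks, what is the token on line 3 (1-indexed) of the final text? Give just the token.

Answer: bhl

Derivation:
Hunk 1: at line 11 remove [hkbk] add [mily,epq] -> 15 lines: tgzc ezp wbrl vknx stxp vusg embp leskf jqixa qzcb blcdw mily epq vhoee mupy
Hunk 2: at line 10 remove [blcdw] add [nniyg] -> 15 lines: tgzc ezp wbrl vknx stxp vusg embp leskf jqixa qzcb nniyg mily epq vhoee mupy
Hunk 3: at line 2 remove [vknx,stxp] add [qoo] -> 14 lines: tgzc ezp wbrl qoo vusg embp leskf jqixa qzcb nniyg mily epq vhoee mupy
Hunk 4: at line 5 remove [leskf] add [omq] -> 14 lines: tgzc ezp wbrl qoo vusg embp omq jqixa qzcb nniyg mily epq vhoee mupy
Hunk 5: at line 1 remove [wbrl,qoo] add [bhl,aiqag] -> 14 lines: tgzc ezp bhl aiqag vusg embp omq jqixa qzcb nniyg mily epq vhoee mupy
Hunk 6: at line 1 remove [ezp] add [fnhq] -> 14 lines: tgzc fnhq bhl aiqag vusg embp omq jqixa qzcb nniyg mily epq vhoee mupy
Final line 3: bhl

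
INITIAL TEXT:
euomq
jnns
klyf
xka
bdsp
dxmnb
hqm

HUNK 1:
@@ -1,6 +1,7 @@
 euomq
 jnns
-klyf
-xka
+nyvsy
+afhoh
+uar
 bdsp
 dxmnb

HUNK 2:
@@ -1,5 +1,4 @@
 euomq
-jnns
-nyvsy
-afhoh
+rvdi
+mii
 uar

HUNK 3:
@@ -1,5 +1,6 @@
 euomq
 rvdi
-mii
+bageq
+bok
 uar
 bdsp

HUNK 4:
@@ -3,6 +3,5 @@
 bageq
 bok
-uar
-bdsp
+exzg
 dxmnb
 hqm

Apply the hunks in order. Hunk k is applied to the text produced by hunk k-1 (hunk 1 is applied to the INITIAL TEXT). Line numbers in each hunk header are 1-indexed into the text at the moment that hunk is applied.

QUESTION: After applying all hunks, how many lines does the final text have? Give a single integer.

Answer: 7

Derivation:
Hunk 1: at line 1 remove [klyf,xka] add [nyvsy,afhoh,uar] -> 8 lines: euomq jnns nyvsy afhoh uar bdsp dxmnb hqm
Hunk 2: at line 1 remove [jnns,nyvsy,afhoh] add [rvdi,mii] -> 7 lines: euomq rvdi mii uar bdsp dxmnb hqm
Hunk 3: at line 1 remove [mii] add [bageq,bok] -> 8 lines: euomq rvdi bageq bok uar bdsp dxmnb hqm
Hunk 4: at line 3 remove [uar,bdsp] add [exzg] -> 7 lines: euomq rvdi bageq bok exzg dxmnb hqm
Final line count: 7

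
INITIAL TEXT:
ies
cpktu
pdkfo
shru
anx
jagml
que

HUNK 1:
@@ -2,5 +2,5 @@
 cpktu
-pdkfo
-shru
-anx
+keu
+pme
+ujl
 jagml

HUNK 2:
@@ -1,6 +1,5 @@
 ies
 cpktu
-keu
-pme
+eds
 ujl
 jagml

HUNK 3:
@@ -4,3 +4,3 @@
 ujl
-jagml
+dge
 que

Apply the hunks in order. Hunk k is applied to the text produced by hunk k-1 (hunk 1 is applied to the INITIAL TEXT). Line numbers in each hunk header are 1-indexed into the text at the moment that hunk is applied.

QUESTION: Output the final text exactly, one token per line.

Answer: ies
cpktu
eds
ujl
dge
que

Derivation:
Hunk 1: at line 2 remove [pdkfo,shru,anx] add [keu,pme,ujl] -> 7 lines: ies cpktu keu pme ujl jagml que
Hunk 2: at line 1 remove [keu,pme] add [eds] -> 6 lines: ies cpktu eds ujl jagml que
Hunk 3: at line 4 remove [jagml] add [dge] -> 6 lines: ies cpktu eds ujl dge que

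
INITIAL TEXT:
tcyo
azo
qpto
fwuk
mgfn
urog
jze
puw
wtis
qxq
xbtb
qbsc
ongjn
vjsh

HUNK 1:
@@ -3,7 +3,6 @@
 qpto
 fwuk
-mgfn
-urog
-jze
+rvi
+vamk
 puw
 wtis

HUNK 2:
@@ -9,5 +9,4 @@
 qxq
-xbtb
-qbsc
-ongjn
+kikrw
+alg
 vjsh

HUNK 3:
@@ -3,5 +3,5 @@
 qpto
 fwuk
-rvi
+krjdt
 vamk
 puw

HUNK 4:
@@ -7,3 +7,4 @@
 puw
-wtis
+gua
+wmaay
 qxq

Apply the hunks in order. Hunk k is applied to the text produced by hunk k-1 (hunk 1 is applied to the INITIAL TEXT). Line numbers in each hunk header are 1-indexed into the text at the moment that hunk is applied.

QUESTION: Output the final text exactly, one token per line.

Hunk 1: at line 3 remove [mgfn,urog,jze] add [rvi,vamk] -> 13 lines: tcyo azo qpto fwuk rvi vamk puw wtis qxq xbtb qbsc ongjn vjsh
Hunk 2: at line 9 remove [xbtb,qbsc,ongjn] add [kikrw,alg] -> 12 lines: tcyo azo qpto fwuk rvi vamk puw wtis qxq kikrw alg vjsh
Hunk 3: at line 3 remove [rvi] add [krjdt] -> 12 lines: tcyo azo qpto fwuk krjdt vamk puw wtis qxq kikrw alg vjsh
Hunk 4: at line 7 remove [wtis] add [gua,wmaay] -> 13 lines: tcyo azo qpto fwuk krjdt vamk puw gua wmaay qxq kikrw alg vjsh

Answer: tcyo
azo
qpto
fwuk
krjdt
vamk
puw
gua
wmaay
qxq
kikrw
alg
vjsh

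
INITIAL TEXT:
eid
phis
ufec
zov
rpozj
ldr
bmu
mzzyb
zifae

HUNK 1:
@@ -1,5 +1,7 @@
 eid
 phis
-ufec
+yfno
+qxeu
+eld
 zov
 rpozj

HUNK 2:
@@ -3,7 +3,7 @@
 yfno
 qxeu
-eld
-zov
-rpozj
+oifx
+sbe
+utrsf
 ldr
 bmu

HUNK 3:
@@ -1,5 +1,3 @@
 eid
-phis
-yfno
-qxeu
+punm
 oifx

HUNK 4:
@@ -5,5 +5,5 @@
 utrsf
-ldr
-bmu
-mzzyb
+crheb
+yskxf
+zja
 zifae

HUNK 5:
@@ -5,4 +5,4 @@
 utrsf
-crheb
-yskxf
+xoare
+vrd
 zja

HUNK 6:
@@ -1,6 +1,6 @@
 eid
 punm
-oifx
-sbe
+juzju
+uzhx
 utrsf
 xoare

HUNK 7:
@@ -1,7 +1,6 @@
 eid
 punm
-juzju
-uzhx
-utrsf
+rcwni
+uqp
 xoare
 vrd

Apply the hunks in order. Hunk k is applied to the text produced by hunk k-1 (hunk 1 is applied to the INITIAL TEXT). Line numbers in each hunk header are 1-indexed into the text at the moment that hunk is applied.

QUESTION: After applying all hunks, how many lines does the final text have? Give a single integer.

Hunk 1: at line 1 remove [ufec] add [yfno,qxeu,eld] -> 11 lines: eid phis yfno qxeu eld zov rpozj ldr bmu mzzyb zifae
Hunk 2: at line 3 remove [eld,zov,rpozj] add [oifx,sbe,utrsf] -> 11 lines: eid phis yfno qxeu oifx sbe utrsf ldr bmu mzzyb zifae
Hunk 3: at line 1 remove [phis,yfno,qxeu] add [punm] -> 9 lines: eid punm oifx sbe utrsf ldr bmu mzzyb zifae
Hunk 4: at line 5 remove [ldr,bmu,mzzyb] add [crheb,yskxf,zja] -> 9 lines: eid punm oifx sbe utrsf crheb yskxf zja zifae
Hunk 5: at line 5 remove [crheb,yskxf] add [xoare,vrd] -> 9 lines: eid punm oifx sbe utrsf xoare vrd zja zifae
Hunk 6: at line 1 remove [oifx,sbe] add [juzju,uzhx] -> 9 lines: eid punm juzju uzhx utrsf xoare vrd zja zifae
Hunk 7: at line 1 remove [juzju,uzhx,utrsf] add [rcwni,uqp] -> 8 lines: eid punm rcwni uqp xoare vrd zja zifae
Final line count: 8

Answer: 8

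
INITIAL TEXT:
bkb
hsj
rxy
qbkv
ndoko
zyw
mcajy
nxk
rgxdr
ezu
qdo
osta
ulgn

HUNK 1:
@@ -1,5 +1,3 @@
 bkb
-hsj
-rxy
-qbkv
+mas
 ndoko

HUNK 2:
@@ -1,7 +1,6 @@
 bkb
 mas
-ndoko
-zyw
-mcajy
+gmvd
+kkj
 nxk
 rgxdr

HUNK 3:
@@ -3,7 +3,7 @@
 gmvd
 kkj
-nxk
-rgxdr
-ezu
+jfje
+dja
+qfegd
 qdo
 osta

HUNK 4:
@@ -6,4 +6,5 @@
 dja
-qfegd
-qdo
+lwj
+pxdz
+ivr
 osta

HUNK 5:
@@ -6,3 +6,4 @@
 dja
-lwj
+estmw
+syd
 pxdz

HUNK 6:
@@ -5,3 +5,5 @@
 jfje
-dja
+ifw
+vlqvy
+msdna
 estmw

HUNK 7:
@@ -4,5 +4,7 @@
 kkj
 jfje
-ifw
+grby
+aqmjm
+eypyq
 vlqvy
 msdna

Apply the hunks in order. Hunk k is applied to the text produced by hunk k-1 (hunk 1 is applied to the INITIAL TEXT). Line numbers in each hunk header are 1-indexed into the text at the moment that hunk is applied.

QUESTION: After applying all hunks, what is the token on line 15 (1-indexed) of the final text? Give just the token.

Answer: osta

Derivation:
Hunk 1: at line 1 remove [hsj,rxy,qbkv] add [mas] -> 11 lines: bkb mas ndoko zyw mcajy nxk rgxdr ezu qdo osta ulgn
Hunk 2: at line 1 remove [ndoko,zyw,mcajy] add [gmvd,kkj] -> 10 lines: bkb mas gmvd kkj nxk rgxdr ezu qdo osta ulgn
Hunk 3: at line 3 remove [nxk,rgxdr,ezu] add [jfje,dja,qfegd] -> 10 lines: bkb mas gmvd kkj jfje dja qfegd qdo osta ulgn
Hunk 4: at line 6 remove [qfegd,qdo] add [lwj,pxdz,ivr] -> 11 lines: bkb mas gmvd kkj jfje dja lwj pxdz ivr osta ulgn
Hunk 5: at line 6 remove [lwj] add [estmw,syd] -> 12 lines: bkb mas gmvd kkj jfje dja estmw syd pxdz ivr osta ulgn
Hunk 6: at line 5 remove [dja] add [ifw,vlqvy,msdna] -> 14 lines: bkb mas gmvd kkj jfje ifw vlqvy msdna estmw syd pxdz ivr osta ulgn
Hunk 7: at line 4 remove [ifw] add [grby,aqmjm,eypyq] -> 16 lines: bkb mas gmvd kkj jfje grby aqmjm eypyq vlqvy msdna estmw syd pxdz ivr osta ulgn
Final line 15: osta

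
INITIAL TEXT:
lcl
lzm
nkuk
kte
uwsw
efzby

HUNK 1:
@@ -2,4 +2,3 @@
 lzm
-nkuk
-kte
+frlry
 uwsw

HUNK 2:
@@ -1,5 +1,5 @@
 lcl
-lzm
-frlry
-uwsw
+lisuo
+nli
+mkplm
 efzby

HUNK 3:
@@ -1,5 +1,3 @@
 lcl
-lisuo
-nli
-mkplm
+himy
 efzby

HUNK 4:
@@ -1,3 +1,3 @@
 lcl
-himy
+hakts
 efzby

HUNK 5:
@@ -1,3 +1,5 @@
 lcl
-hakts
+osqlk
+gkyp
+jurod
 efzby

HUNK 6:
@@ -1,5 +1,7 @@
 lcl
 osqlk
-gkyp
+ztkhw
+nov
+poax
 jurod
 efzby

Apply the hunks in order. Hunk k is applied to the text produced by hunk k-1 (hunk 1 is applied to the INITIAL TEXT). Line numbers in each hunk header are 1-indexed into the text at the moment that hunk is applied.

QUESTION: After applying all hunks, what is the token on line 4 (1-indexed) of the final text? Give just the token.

Answer: nov

Derivation:
Hunk 1: at line 2 remove [nkuk,kte] add [frlry] -> 5 lines: lcl lzm frlry uwsw efzby
Hunk 2: at line 1 remove [lzm,frlry,uwsw] add [lisuo,nli,mkplm] -> 5 lines: lcl lisuo nli mkplm efzby
Hunk 3: at line 1 remove [lisuo,nli,mkplm] add [himy] -> 3 lines: lcl himy efzby
Hunk 4: at line 1 remove [himy] add [hakts] -> 3 lines: lcl hakts efzby
Hunk 5: at line 1 remove [hakts] add [osqlk,gkyp,jurod] -> 5 lines: lcl osqlk gkyp jurod efzby
Hunk 6: at line 1 remove [gkyp] add [ztkhw,nov,poax] -> 7 lines: lcl osqlk ztkhw nov poax jurod efzby
Final line 4: nov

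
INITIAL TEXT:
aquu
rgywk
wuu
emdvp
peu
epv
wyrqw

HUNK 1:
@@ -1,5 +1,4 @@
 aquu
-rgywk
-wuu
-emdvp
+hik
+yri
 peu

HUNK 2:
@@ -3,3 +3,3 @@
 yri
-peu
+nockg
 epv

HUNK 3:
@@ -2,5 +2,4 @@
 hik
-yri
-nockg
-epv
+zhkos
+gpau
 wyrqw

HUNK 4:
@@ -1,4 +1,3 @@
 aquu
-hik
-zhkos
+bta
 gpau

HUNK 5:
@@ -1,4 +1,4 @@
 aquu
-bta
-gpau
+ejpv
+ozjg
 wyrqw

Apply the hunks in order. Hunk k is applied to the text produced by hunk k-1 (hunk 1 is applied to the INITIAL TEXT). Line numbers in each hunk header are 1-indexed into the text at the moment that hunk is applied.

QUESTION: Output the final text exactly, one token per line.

Hunk 1: at line 1 remove [rgywk,wuu,emdvp] add [hik,yri] -> 6 lines: aquu hik yri peu epv wyrqw
Hunk 2: at line 3 remove [peu] add [nockg] -> 6 lines: aquu hik yri nockg epv wyrqw
Hunk 3: at line 2 remove [yri,nockg,epv] add [zhkos,gpau] -> 5 lines: aquu hik zhkos gpau wyrqw
Hunk 4: at line 1 remove [hik,zhkos] add [bta] -> 4 lines: aquu bta gpau wyrqw
Hunk 5: at line 1 remove [bta,gpau] add [ejpv,ozjg] -> 4 lines: aquu ejpv ozjg wyrqw

Answer: aquu
ejpv
ozjg
wyrqw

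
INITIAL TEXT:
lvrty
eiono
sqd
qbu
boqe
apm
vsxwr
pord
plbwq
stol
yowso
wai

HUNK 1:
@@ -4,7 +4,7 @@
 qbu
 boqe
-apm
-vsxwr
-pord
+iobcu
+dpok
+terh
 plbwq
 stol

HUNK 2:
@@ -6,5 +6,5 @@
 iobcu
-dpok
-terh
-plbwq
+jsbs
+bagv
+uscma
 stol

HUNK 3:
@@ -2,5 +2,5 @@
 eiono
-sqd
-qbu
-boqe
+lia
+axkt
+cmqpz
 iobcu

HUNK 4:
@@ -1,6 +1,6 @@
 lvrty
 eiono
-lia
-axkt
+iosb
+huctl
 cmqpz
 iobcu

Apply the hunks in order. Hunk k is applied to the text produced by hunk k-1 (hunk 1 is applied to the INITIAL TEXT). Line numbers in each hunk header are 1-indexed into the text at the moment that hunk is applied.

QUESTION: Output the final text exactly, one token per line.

Hunk 1: at line 4 remove [apm,vsxwr,pord] add [iobcu,dpok,terh] -> 12 lines: lvrty eiono sqd qbu boqe iobcu dpok terh plbwq stol yowso wai
Hunk 2: at line 6 remove [dpok,terh,plbwq] add [jsbs,bagv,uscma] -> 12 lines: lvrty eiono sqd qbu boqe iobcu jsbs bagv uscma stol yowso wai
Hunk 3: at line 2 remove [sqd,qbu,boqe] add [lia,axkt,cmqpz] -> 12 lines: lvrty eiono lia axkt cmqpz iobcu jsbs bagv uscma stol yowso wai
Hunk 4: at line 1 remove [lia,axkt] add [iosb,huctl] -> 12 lines: lvrty eiono iosb huctl cmqpz iobcu jsbs bagv uscma stol yowso wai

Answer: lvrty
eiono
iosb
huctl
cmqpz
iobcu
jsbs
bagv
uscma
stol
yowso
wai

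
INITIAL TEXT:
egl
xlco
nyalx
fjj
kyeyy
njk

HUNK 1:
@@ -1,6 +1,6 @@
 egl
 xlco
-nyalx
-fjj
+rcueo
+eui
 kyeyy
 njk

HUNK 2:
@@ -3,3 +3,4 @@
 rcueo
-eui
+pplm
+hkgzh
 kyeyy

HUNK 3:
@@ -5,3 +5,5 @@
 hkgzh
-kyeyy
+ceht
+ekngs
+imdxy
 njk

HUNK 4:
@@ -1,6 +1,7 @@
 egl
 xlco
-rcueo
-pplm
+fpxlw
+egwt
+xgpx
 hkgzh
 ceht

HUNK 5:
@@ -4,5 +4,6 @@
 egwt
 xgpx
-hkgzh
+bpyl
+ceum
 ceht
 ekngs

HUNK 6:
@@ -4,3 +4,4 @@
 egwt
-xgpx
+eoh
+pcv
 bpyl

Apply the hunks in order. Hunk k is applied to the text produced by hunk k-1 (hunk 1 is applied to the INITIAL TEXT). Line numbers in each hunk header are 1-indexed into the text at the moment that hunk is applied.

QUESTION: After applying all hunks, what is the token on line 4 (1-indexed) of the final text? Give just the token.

Answer: egwt

Derivation:
Hunk 1: at line 1 remove [nyalx,fjj] add [rcueo,eui] -> 6 lines: egl xlco rcueo eui kyeyy njk
Hunk 2: at line 3 remove [eui] add [pplm,hkgzh] -> 7 lines: egl xlco rcueo pplm hkgzh kyeyy njk
Hunk 3: at line 5 remove [kyeyy] add [ceht,ekngs,imdxy] -> 9 lines: egl xlco rcueo pplm hkgzh ceht ekngs imdxy njk
Hunk 4: at line 1 remove [rcueo,pplm] add [fpxlw,egwt,xgpx] -> 10 lines: egl xlco fpxlw egwt xgpx hkgzh ceht ekngs imdxy njk
Hunk 5: at line 4 remove [hkgzh] add [bpyl,ceum] -> 11 lines: egl xlco fpxlw egwt xgpx bpyl ceum ceht ekngs imdxy njk
Hunk 6: at line 4 remove [xgpx] add [eoh,pcv] -> 12 lines: egl xlco fpxlw egwt eoh pcv bpyl ceum ceht ekngs imdxy njk
Final line 4: egwt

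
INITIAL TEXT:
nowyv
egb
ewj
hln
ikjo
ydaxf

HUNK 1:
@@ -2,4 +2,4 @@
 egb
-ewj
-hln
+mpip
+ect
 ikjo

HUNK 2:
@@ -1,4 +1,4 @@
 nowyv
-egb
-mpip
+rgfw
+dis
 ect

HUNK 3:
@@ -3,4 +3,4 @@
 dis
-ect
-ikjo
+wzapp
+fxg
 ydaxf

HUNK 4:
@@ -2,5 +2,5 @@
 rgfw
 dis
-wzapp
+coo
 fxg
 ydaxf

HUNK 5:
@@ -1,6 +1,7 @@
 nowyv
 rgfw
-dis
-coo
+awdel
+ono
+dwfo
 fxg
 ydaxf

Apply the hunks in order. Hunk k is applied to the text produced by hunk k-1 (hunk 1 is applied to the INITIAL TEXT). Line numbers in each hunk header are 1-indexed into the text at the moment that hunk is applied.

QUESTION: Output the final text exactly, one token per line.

Answer: nowyv
rgfw
awdel
ono
dwfo
fxg
ydaxf

Derivation:
Hunk 1: at line 2 remove [ewj,hln] add [mpip,ect] -> 6 lines: nowyv egb mpip ect ikjo ydaxf
Hunk 2: at line 1 remove [egb,mpip] add [rgfw,dis] -> 6 lines: nowyv rgfw dis ect ikjo ydaxf
Hunk 3: at line 3 remove [ect,ikjo] add [wzapp,fxg] -> 6 lines: nowyv rgfw dis wzapp fxg ydaxf
Hunk 4: at line 2 remove [wzapp] add [coo] -> 6 lines: nowyv rgfw dis coo fxg ydaxf
Hunk 5: at line 1 remove [dis,coo] add [awdel,ono,dwfo] -> 7 lines: nowyv rgfw awdel ono dwfo fxg ydaxf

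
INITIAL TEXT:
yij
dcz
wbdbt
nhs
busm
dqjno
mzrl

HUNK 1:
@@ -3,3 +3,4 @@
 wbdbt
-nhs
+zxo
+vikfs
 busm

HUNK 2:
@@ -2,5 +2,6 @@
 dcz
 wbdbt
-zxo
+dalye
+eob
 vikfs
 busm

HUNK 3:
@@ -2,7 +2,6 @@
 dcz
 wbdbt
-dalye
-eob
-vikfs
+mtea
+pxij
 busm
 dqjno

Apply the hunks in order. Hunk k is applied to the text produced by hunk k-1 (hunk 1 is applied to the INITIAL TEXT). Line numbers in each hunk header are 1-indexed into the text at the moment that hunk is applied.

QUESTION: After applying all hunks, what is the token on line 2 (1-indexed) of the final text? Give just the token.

Answer: dcz

Derivation:
Hunk 1: at line 3 remove [nhs] add [zxo,vikfs] -> 8 lines: yij dcz wbdbt zxo vikfs busm dqjno mzrl
Hunk 2: at line 2 remove [zxo] add [dalye,eob] -> 9 lines: yij dcz wbdbt dalye eob vikfs busm dqjno mzrl
Hunk 3: at line 2 remove [dalye,eob,vikfs] add [mtea,pxij] -> 8 lines: yij dcz wbdbt mtea pxij busm dqjno mzrl
Final line 2: dcz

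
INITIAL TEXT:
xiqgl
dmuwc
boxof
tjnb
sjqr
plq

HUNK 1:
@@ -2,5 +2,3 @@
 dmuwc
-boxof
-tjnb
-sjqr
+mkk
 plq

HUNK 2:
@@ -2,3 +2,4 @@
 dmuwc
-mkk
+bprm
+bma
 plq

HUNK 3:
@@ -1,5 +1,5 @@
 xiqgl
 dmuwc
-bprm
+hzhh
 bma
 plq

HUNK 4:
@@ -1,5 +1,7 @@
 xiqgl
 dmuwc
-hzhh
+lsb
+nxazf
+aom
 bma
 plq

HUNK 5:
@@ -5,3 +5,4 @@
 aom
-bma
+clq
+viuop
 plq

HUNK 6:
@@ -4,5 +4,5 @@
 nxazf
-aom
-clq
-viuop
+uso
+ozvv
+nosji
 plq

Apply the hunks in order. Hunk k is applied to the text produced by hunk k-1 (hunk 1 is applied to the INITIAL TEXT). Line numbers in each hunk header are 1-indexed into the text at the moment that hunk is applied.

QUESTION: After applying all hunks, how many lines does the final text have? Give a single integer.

Answer: 8

Derivation:
Hunk 1: at line 2 remove [boxof,tjnb,sjqr] add [mkk] -> 4 lines: xiqgl dmuwc mkk plq
Hunk 2: at line 2 remove [mkk] add [bprm,bma] -> 5 lines: xiqgl dmuwc bprm bma plq
Hunk 3: at line 1 remove [bprm] add [hzhh] -> 5 lines: xiqgl dmuwc hzhh bma plq
Hunk 4: at line 1 remove [hzhh] add [lsb,nxazf,aom] -> 7 lines: xiqgl dmuwc lsb nxazf aom bma plq
Hunk 5: at line 5 remove [bma] add [clq,viuop] -> 8 lines: xiqgl dmuwc lsb nxazf aom clq viuop plq
Hunk 6: at line 4 remove [aom,clq,viuop] add [uso,ozvv,nosji] -> 8 lines: xiqgl dmuwc lsb nxazf uso ozvv nosji plq
Final line count: 8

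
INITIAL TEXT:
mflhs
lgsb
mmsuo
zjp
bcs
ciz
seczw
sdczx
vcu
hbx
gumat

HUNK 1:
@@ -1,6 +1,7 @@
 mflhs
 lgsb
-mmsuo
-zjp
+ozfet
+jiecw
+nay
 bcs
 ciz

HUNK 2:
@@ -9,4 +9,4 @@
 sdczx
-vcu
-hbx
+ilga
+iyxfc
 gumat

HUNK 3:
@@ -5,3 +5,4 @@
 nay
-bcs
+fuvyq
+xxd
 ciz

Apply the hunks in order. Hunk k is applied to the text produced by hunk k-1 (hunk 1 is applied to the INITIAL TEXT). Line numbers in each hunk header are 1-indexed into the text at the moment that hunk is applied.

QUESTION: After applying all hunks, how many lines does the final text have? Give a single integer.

Answer: 13

Derivation:
Hunk 1: at line 1 remove [mmsuo,zjp] add [ozfet,jiecw,nay] -> 12 lines: mflhs lgsb ozfet jiecw nay bcs ciz seczw sdczx vcu hbx gumat
Hunk 2: at line 9 remove [vcu,hbx] add [ilga,iyxfc] -> 12 lines: mflhs lgsb ozfet jiecw nay bcs ciz seczw sdczx ilga iyxfc gumat
Hunk 3: at line 5 remove [bcs] add [fuvyq,xxd] -> 13 lines: mflhs lgsb ozfet jiecw nay fuvyq xxd ciz seczw sdczx ilga iyxfc gumat
Final line count: 13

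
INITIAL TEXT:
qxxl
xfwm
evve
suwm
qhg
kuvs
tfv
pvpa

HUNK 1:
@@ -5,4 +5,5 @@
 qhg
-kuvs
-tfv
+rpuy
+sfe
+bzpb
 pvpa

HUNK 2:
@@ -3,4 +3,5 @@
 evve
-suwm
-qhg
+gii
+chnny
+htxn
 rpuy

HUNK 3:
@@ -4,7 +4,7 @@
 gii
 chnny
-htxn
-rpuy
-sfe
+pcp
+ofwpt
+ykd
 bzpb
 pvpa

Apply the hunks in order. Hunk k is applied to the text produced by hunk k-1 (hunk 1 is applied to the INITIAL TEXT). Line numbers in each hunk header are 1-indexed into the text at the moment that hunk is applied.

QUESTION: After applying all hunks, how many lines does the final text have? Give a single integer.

Answer: 10

Derivation:
Hunk 1: at line 5 remove [kuvs,tfv] add [rpuy,sfe,bzpb] -> 9 lines: qxxl xfwm evve suwm qhg rpuy sfe bzpb pvpa
Hunk 2: at line 3 remove [suwm,qhg] add [gii,chnny,htxn] -> 10 lines: qxxl xfwm evve gii chnny htxn rpuy sfe bzpb pvpa
Hunk 3: at line 4 remove [htxn,rpuy,sfe] add [pcp,ofwpt,ykd] -> 10 lines: qxxl xfwm evve gii chnny pcp ofwpt ykd bzpb pvpa
Final line count: 10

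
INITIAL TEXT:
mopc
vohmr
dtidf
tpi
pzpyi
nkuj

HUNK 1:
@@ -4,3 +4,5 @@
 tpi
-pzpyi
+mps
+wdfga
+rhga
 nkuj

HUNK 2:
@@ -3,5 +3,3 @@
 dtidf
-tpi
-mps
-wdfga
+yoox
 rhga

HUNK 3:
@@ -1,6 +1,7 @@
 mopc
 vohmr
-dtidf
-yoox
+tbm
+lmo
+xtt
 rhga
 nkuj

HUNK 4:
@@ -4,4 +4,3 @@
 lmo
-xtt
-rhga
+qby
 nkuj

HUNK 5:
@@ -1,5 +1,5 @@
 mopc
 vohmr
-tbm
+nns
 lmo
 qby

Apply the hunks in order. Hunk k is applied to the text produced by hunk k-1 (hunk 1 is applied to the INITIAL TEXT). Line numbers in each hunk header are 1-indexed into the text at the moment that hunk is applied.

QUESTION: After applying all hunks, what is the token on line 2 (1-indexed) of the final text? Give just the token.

Answer: vohmr

Derivation:
Hunk 1: at line 4 remove [pzpyi] add [mps,wdfga,rhga] -> 8 lines: mopc vohmr dtidf tpi mps wdfga rhga nkuj
Hunk 2: at line 3 remove [tpi,mps,wdfga] add [yoox] -> 6 lines: mopc vohmr dtidf yoox rhga nkuj
Hunk 3: at line 1 remove [dtidf,yoox] add [tbm,lmo,xtt] -> 7 lines: mopc vohmr tbm lmo xtt rhga nkuj
Hunk 4: at line 4 remove [xtt,rhga] add [qby] -> 6 lines: mopc vohmr tbm lmo qby nkuj
Hunk 5: at line 1 remove [tbm] add [nns] -> 6 lines: mopc vohmr nns lmo qby nkuj
Final line 2: vohmr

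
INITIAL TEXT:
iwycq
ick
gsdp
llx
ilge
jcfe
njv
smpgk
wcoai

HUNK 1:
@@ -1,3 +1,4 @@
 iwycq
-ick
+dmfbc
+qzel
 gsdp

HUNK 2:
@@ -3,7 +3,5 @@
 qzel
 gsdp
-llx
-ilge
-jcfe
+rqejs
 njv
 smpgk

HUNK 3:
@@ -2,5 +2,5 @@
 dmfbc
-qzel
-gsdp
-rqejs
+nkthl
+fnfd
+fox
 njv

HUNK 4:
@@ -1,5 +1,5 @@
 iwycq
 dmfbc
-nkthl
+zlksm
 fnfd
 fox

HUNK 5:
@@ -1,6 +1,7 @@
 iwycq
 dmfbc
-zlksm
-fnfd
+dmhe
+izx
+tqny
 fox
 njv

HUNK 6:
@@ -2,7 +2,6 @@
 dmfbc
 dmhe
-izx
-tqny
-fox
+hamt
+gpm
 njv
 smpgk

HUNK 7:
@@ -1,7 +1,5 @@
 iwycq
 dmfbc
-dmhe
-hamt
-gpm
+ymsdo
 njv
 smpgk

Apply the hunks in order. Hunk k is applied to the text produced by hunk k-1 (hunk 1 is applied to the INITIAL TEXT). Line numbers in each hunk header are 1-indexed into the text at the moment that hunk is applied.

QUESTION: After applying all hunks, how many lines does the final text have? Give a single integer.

Hunk 1: at line 1 remove [ick] add [dmfbc,qzel] -> 10 lines: iwycq dmfbc qzel gsdp llx ilge jcfe njv smpgk wcoai
Hunk 2: at line 3 remove [llx,ilge,jcfe] add [rqejs] -> 8 lines: iwycq dmfbc qzel gsdp rqejs njv smpgk wcoai
Hunk 3: at line 2 remove [qzel,gsdp,rqejs] add [nkthl,fnfd,fox] -> 8 lines: iwycq dmfbc nkthl fnfd fox njv smpgk wcoai
Hunk 4: at line 1 remove [nkthl] add [zlksm] -> 8 lines: iwycq dmfbc zlksm fnfd fox njv smpgk wcoai
Hunk 5: at line 1 remove [zlksm,fnfd] add [dmhe,izx,tqny] -> 9 lines: iwycq dmfbc dmhe izx tqny fox njv smpgk wcoai
Hunk 6: at line 2 remove [izx,tqny,fox] add [hamt,gpm] -> 8 lines: iwycq dmfbc dmhe hamt gpm njv smpgk wcoai
Hunk 7: at line 1 remove [dmhe,hamt,gpm] add [ymsdo] -> 6 lines: iwycq dmfbc ymsdo njv smpgk wcoai
Final line count: 6

Answer: 6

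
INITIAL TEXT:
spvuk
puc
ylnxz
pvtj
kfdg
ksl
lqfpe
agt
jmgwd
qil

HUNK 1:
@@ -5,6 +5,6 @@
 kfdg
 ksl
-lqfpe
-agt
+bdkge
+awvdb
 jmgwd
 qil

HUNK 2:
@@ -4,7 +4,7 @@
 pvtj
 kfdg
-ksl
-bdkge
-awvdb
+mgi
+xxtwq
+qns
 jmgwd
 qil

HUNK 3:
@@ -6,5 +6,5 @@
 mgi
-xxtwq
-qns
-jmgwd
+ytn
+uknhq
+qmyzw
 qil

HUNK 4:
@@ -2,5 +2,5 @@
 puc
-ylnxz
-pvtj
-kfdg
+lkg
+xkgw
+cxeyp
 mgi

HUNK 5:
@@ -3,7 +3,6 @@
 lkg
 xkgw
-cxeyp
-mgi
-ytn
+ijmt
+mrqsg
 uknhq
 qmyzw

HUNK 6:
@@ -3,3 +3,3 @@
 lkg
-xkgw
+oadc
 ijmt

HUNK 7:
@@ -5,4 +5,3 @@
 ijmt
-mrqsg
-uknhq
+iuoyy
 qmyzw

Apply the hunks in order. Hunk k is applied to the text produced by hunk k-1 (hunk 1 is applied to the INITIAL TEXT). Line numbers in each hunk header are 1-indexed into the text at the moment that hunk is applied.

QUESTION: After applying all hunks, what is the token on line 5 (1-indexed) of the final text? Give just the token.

Hunk 1: at line 5 remove [lqfpe,agt] add [bdkge,awvdb] -> 10 lines: spvuk puc ylnxz pvtj kfdg ksl bdkge awvdb jmgwd qil
Hunk 2: at line 4 remove [ksl,bdkge,awvdb] add [mgi,xxtwq,qns] -> 10 lines: spvuk puc ylnxz pvtj kfdg mgi xxtwq qns jmgwd qil
Hunk 3: at line 6 remove [xxtwq,qns,jmgwd] add [ytn,uknhq,qmyzw] -> 10 lines: spvuk puc ylnxz pvtj kfdg mgi ytn uknhq qmyzw qil
Hunk 4: at line 2 remove [ylnxz,pvtj,kfdg] add [lkg,xkgw,cxeyp] -> 10 lines: spvuk puc lkg xkgw cxeyp mgi ytn uknhq qmyzw qil
Hunk 5: at line 3 remove [cxeyp,mgi,ytn] add [ijmt,mrqsg] -> 9 lines: spvuk puc lkg xkgw ijmt mrqsg uknhq qmyzw qil
Hunk 6: at line 3 remove [xkgw] add [oadc] -> 9 lines: spvuk puc lkg oadc ijmt mrqsg uknhq qmyzw qil
Hunk 7: at line 5 remove [mrqsg,uknhq] add [iuoyy] -> 8 lines: spvuk puc lkg oadc ijmt iuoyy qmyzw qil
Final line 5: ijmt

Answer: ijmt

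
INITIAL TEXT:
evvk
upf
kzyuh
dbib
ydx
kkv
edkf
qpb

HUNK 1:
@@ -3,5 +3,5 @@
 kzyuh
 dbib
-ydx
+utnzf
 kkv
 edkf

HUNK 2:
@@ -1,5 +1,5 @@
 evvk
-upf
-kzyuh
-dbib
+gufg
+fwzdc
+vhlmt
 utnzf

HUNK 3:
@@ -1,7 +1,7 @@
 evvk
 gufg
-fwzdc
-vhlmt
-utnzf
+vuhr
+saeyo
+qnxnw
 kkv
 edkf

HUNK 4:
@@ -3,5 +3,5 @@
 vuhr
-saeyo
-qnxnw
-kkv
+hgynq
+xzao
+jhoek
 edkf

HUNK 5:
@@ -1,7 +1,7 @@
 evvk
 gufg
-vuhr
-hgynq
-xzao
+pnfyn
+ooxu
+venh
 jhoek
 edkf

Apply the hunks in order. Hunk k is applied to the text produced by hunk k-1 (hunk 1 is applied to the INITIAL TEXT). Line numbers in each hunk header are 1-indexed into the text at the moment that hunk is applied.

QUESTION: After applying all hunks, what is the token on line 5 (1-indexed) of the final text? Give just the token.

Hunk 1: at line 3 remove [ydx] add [utnzf] -> 8 lines: evvk upf kzyuh dbib utnzf kkv edkf qpb
Hunk 2: at line 1 remove [upf,kzyuh,dbib] add [gufg,fwzdc,vhlmt] -> 8 lines: evvk gufg fwzdc vhlmt utnzf kkv edkf qpb
Hunk 3: at line 1 remove [fwzdc,vhlmt,utnzf] add [vuhr,saeyo,qnxnw] -> 8 lines: evvk gufg vuhr saeyo qnxnw kkv edkf qpb
Hunk 4: at line 3 remove [saeyo,qnxnw,kkv] add [hgynq,xzao,jhoek] -> 8 lines: evvk gufg vuhr hgynq xzao jhoek edkf qpb
Hunk 5: at line 1 remove [vuhr,hgynq,xzao] add [pnfyn,ooxu,venh] -> 8 lines: evvk gufg pnfyn ooxu venh jhoek edkf qpb
Final line 5: venh

Answer: venh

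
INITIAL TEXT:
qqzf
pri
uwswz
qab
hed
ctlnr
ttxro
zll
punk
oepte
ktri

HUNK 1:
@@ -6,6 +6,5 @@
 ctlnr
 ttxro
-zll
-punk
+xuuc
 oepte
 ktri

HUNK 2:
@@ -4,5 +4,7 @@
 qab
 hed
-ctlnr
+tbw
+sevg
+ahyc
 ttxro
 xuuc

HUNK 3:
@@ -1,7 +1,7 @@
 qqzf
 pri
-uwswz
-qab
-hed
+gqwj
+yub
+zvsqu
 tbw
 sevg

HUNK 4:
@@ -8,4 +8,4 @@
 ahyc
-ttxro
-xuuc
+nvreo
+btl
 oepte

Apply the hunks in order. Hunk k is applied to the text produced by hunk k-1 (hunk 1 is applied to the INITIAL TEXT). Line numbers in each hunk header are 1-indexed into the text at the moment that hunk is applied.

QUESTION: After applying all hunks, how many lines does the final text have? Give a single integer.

Hunk 1: at line 6 remove [zll,punk] add [xuuc] -> 10 lines: qqzf pri uwswz qab hed ctlnr ttxro xuuc oepte ktri
Hunk 2: at line 4 remove [ctlnr] add [tbw,sevg,ahyc] -> 12 lines: qqzf pri uwswz qab hed tbw sevg ahyc ttxro xuuc oepte ktri
Hunk 3: at line 1 remove [uwswz,qab,hed] add [gqwj,yub,zvsqu] -> 12 lines: qqzf pri gqwj yub zvsqu tbw sevg ahyc ttxro xuuc oepte ktri
Hunk 4: at line 8 remove [ttxro,xuuc] add [nvreo,btl] -> 12 lines: qqzf pri gqwj yub zvsqu tbw sevg ahyc nvreo btl oepte ktri
Final line count: 12

Answer: 12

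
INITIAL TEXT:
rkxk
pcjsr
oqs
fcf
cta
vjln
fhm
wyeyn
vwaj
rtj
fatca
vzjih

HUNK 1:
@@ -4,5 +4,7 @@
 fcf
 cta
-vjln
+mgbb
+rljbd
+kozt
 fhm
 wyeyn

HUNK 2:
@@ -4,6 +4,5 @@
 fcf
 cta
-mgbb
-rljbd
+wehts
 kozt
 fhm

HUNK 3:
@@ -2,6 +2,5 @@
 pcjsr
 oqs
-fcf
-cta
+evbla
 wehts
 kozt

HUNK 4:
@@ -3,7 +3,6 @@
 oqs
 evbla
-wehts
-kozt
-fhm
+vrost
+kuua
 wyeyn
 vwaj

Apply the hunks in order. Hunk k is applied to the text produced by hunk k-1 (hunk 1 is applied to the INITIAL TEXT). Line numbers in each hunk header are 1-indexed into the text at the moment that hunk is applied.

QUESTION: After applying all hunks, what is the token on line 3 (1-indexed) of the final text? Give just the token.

Hunk 1: at line 4 remove [vjln] add [mgbb,rljbd,kozt] -> 14 lines: rkxk pcjsr oqs fcf cta mgbb rljbd kozt fhm wyeyn vwaj rtj fatca vzjih
Hunk 2: at line 4 remove [mgbb,rljbd] add [wehts] -> 13 lines: rkxk pcjsr oqs fcf cta wehts kozt fhm wyeyn vwaj rtj fatca vzjih
Hunk 3: at line 2 remove [fcf,cta] add [evbla] -> 12 lines: rkxk pcjsr oqs evbla wehts kozt fhm wyeyn vwaj rtj fatca vzjih
Hunk 4: at line 3 remove [wehts,kozt,fhm] add [vrost,kuua] -> 11 lines: rkxk pcjsr oqs evbla vrost kuua wyeyn vwaj rtj fatca vzjih
Final line 3: oqs

Answer: oqs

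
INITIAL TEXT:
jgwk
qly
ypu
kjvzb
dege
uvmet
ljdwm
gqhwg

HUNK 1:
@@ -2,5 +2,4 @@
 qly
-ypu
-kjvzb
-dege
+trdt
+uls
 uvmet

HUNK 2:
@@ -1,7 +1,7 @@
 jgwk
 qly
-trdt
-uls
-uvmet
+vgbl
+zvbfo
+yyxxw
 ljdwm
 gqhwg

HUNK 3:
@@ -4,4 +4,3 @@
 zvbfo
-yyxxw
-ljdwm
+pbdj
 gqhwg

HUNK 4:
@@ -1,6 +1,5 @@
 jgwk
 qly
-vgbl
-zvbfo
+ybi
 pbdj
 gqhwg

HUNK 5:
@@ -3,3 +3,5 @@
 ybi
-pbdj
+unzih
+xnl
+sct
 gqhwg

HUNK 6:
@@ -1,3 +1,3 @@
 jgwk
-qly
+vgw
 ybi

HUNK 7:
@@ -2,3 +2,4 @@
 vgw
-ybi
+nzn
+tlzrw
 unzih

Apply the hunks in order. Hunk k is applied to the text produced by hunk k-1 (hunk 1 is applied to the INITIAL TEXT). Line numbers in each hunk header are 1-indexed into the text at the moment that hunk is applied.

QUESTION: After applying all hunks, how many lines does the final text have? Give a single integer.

Answer: 8

Derivation:
Hunk 1: at line 2 remove [ypu,kjvzb,dege] add [trdt,uls] -> 7 lines: jgwk qly trdt uls uvmet ljdwm gqhwg
Hunk 2: at line 1 remove [trdt,uls,uvmet] add [vgbl,zvbfo,yyxxw] -> 7 lines: jgwk qly vgbl zvbfo yyxxw ljdwm gqhwg
Hunk 3: at line 4 remove [yyxxw,ljdwm] add [pbdj] -> 6 lines: jgwk qly vgbl zvbfo pbdj gqhwg
Hunk 4: at line 1 remove [vgbl,zvbfo] add [ybi] -> 5 lines: jgwk qly ybi pbdj gqhwg
Hunk 5: at line 3 remove [pbdj] add [unzih,xnl,sct] -> 7 lines: jgwk qly ybi unzih xnl sct gqhwg
Hunk 6: at line 1 remove [qly] add [vgw] -> 7 lines: jgwk vgw ybi unzih xnl sct gqhwg
Hunk 7: at line 2 remove [ybi] add [nzn,tlzrw] -> 8 lines: jgwk vgw nzn tlzrw unzih xnl sct gqhwg
Final line count: 8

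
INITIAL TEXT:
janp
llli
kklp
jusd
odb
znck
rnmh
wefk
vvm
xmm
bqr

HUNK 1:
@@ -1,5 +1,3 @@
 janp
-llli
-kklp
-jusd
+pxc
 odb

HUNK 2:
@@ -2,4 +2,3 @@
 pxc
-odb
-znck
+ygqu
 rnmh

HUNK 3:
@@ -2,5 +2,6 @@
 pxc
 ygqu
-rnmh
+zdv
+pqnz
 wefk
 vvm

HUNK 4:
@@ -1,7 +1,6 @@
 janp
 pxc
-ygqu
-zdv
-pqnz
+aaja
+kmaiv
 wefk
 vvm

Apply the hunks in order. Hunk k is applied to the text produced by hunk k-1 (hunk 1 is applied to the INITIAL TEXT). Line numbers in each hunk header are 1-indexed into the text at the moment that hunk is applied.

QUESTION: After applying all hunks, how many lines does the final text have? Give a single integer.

Hunk 1: at line 1 remove [llli,kklp,jusd] add [pxc] -> 9 lines: janp pxc odb znck rnmh wefk vvm xmm bqr
Hunk 2: at line 2 remove [odb,znck] add [ygqu] -> 8 lines: janp pxc ygqu rnmh wefk vvm xmm bqr
Hunk 3: at line 2 remove [rnmh] add [zdv,pqnz] -> 9 lines: janp pxc ygqu zdv pqnz wefk vvm xmm bqr
Hunk 4: at line 1 remove [ygqu,zdv,pqnz] add [aaja,kmaiv] -> 8 lines: janp pxc aaja kmaiv wefk vvm xmm bqr
Final line count: 8

Answer: 8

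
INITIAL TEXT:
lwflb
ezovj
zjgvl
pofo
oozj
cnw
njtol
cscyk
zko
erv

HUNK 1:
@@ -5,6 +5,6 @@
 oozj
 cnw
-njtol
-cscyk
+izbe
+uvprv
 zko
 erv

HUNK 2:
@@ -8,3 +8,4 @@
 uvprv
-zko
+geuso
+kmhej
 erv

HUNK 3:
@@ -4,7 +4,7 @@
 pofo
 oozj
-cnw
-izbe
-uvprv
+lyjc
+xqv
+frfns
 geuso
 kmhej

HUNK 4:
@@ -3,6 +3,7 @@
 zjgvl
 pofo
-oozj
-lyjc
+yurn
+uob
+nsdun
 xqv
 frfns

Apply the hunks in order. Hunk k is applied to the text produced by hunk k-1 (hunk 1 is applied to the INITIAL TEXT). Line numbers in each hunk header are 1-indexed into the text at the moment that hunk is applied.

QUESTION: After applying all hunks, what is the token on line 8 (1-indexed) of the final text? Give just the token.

Answer: xqv

Derivation:
Hunk 1: at line 5 remove [njtol,cscyk] add [izbe,uvprv] -> 10 lines: lwflb ezovj zjgvl pofo oozj cnw izbe uvprv zko erv
Hunk 2: at line 8 remove [zko] add [geuso,kmhej] -> 11 lines: lwflb ezovj zjgvl pofo oozj cnw izbe uvprv geuso kmhej erv
Hunk 3: at line 4 remove [cnw,izbe,uvprv] add [lyjc,xqv,frfns] -> 11 lines: lwflb ezovj zjgvl pofo oozj lyjc xqv frfns geuso kmhej erv
Hunk 4: at line 3 remove [oozj,lyjc] add [yurn,uob,nsdun] -> 12 lines: lwflb ezovj zjgvl pofo yurn uob nsdun xqv frfns geuso kmhej erv
Final line 8: xqv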